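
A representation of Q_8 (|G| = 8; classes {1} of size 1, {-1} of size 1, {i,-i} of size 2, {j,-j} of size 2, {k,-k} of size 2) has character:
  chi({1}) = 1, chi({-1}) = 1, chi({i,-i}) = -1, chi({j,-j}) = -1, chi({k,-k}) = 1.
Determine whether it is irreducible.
Irreducible: <chi, chi> = 1.

Details: <chi, chi> = (1/|G|) sum_C |C| * |chi(C)|^2 = (1/8)[1*|1|^2 + 1*|1|^2 + 2*|-1|^2 + 2*|-1|^2 + 2*|1|^2]
  = (1/8)[(1) + (1) + (2) + (2) + (2)] = 8/8 = 1.
A character is irreducible iff <chi, chi> = 1, so this representation is irreducible.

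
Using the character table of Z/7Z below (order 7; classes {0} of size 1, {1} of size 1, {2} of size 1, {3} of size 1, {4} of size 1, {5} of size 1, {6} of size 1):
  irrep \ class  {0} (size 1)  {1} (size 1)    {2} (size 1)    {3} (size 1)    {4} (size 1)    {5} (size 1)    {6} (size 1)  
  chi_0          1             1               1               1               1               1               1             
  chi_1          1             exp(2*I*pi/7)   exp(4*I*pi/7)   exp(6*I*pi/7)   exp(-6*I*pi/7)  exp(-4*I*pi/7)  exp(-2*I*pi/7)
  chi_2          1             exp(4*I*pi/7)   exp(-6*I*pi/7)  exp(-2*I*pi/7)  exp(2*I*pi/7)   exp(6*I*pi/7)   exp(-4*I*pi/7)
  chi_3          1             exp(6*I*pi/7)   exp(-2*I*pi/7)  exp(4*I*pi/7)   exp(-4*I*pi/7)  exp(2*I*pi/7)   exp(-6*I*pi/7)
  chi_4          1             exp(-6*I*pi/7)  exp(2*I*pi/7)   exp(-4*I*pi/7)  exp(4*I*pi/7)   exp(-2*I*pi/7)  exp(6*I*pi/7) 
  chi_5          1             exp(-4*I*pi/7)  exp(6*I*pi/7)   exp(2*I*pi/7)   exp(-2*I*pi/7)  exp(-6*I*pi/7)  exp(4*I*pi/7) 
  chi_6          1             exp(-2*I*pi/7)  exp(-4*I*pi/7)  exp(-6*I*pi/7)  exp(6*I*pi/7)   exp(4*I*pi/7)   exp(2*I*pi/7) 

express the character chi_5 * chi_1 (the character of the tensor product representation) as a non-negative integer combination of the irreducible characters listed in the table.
chi_5 tensor chi_1 = chi_6 (all other irreducibles have multiplicity 0).

Proof sketch: The character of a tensor product is the pointwise product (chi_5 * chi_1)(C) = chi_5(C) * chi_1(C):
  {0}: (1)*(1), {1}: (exp(-4*I*pi/7))*(exp(2*I*pi/7)), {2}: (exp(6*I*pi/7))*(exp(4*I*pi/7)), {3}: (exp(2*I*pi/7))*(exp(6*I*pi/7)), {4}: (exp(-2*I*pi/7))*(exp(-6*I*pi/7)), {5}: (exp(-6*I*pi/7))*(exp(-4*I*pi/7)), {6}: (exp(4*I*pi/7))*(exp(-2*I*pi/7))
so (chi_5 * chi_1) takes values
  {0} -> 1, {1} -> exp(-2*I*pi/7), {2} -> exp(-4*I*pi/7), {3} -> exp(-6*I*pi/7), {4} -> exp(6*I*pi/7), {5} -> exp(4*I*pi/7), {6} -> exp(2*I*pi/7).
Now take the inner product of this character with each irreducible chi from the table, <chi_5*chi_1, chi> = (1/7) sum_C |C| (chi_5*chi_1)(C) conj(chi(C)):
  <chi_5*chi_1, chi_0> = (1/7)[1*(1)*conj(1) + 1*(exp(-2*I*pi/7))*conj(1) + 1*(exp(-4*I*pi/7))*conj(1) + 1*(exp(-6*I*pi/7))*conj(1) + 1*(exp(6*I*pi/7))*conj(1) + 1*(exp(4*I*pi/7))*conj(1) + 1*(exp(2*I*pi/7))*conj(1)]
      = (1/7)[(1) + (exp(-2*I*pi/7)) + (exp(-4*I*pi/7)) + (exp(-6*I*pi/7)) + (exp(6*I*pi/7)) + (exp(4*I*pi/7)) + (exp(2*I*pi/7))] = 0/7 = 0
  <chi_5*chi_1, chi_1> = (1/7)[1*(1)*conj(1) + 1*(exp(-2*I*pi/7))*conj(exp(2*I*pi/7)) + 1*(exp(-4*I*pi/7))*conj(exp(4*I*pi/7)) + 1*(exp(-6*I*pi/7))*conj(exp(6*I*pi/7)) + 1*(exp(6*I*pi/7))*conj(exp(-6*I*pi/7)) + 1*(exp(4*I*pi/7))*conj(exp(-4*I*pi/7)) + 1*(exp(2*I*pi/7))*conj(exp(-2*I*pi/7))]
      = (1/7)[(1) + (exp(-4*I*pi/7)) + (exp(6*I*pi/7)) + (exp(2*I*pi/7)) + (exp(-2*I*pi/7)) + (exp(-6*I*pi/7)) + (exp(4*I*pi/7))] = 0/7 = 0
  <chi_5*chi_1, chi_2> = (1/7)[1*(1)*conj(1) + 1*(exp(-2*I*pi/7))*conj(exp(4*I*pi/7)) + 1*(exp(-4*I*pi/7))*conj(exp(-6*I*pi/7)) + 1*(exp(-6*I*pi/7))*conj(exp(-2*I*pi/7)) + 1*(exp(6*I*pi/7))*conj(exp(2*I*pi/7)) + 1*(exp(4*I*pi/7))*conj(exp(6*I*pi/7)) + 1*(exp(2*I*pi/7))*conj(exp(-4*I*pi/7))]
      = (1/7)[(1) + (exp(-6*I*pi/7)) + (exp(2*I*pi/7)) + (exp(-4*I*pi/7)) + (exp(4*I*pi/7)) + (exp(-2*I*pi/7)) + (exp(6*I*pi/7))] = 0/7 = 0
  <chi_5*chi_1, chi_3> = (1/7)[1*(1)*conj(1) + 1*(exp(-2*I*pi/7))*conj(exp(6*I*pi/7)) + 1*(exp(-4*I*pi/7))*conj(exp(-2*I*pi/7)) + 1*(exp(-6*I*pi/7))*conj(exp(4*I*pi/7)) + 1*(exp(6*I*pi/7))*conj(exp(-4*I*pi/7)) + 1*(exp(4*I*pi/7))*conj(exp(2*I*pi/7)) + 1*(exp(2*I*pi/7))*conj(exp(-6*I*pi/7))]
      = (1/7)[(1) + (exp(6*I*pi/7)) + (exp(-2*I*pi/7)) + (exp(4*I*pi/7)) + (exp(-4*I*pi/7)) + (exp(2*I*pi/7)) + (exp(-6*I*pi/7))] = 0/7 = 0
  <chi_5*chi_1, chi_4> = (1/7)[1*(1)*conj(1) + 1*(exp(-2*I*pi/7))*conj(exp(-6*I*pi/7)) + 1*(exp(-4*I*pi/7))*conj(exp(2*I*pi/7)) + 1*(exp(-6*I*pi/7))*conj(exp(-4*I*pi/7)) + 1*(exp(6*I*pi/7))*conj(exp(4*I*pi/7)) + 1*(exp(4*I*pi/7))*conj(exp(-2*I*pi/7)) + 1*(exp(2*I*pi/7))*conj(exp(6*I*pi/7))]
      = (1/7)[(1) + (exp(4*I*pi/7)) + (exp(-6*I*pi/7)) + (exp(-2*I*pi/7)) + (exp(2*I*pi/7)) + (exp(6*I*pi/7)) + (exp(-4*I*pi/7))] = 0/7 = 0
  <chi_5*chi_1, chi_5> = (1/7)[1*(1)*conj(1) + 1*(exp(-2*I*pi/7))*conj(exp(-4*I*pi/7)) + 1*(exp(-4*I*pi/7))*conj(exp(6*I*pi/7)) + 1*(exp(-6*I*pi/7))*conj(exp(2*I*pi/7)) + 1*(exp(6*I*pi/7))*conj(exp(-2*I*pi/7)) + 1*(exp(4*I*pi/7))*conj(exp(-6*I*pi/7)) + 1*(exp(2*I*pi/7))*conj(exp(4*I*pi/7))]
      = (1/7)[(1) + (exp(2*I*pi/7)) + (exp(4*I*pi/7)) + (exp(6*I*pi/7)) + (exp(-6*I*pi/7)) + (exp(-4*I*pi/7)) + (exp(-2*I*pi/7))] = 0/7 = 0
  <chi_5*chi_1, chi_6> = (1/7)[1*(1)*conj(1) + 1*(exp(-2*I*pi/7))*conj(exp(-2*I*pi/7)) + 1*(exp(-4*I*pi/7))*conj(exp(-4*I*pi/7)) + 1*(exp(-6*I*pi/7))*conj(exp(-6*I*pi/7)) + 1*(exp(6*I*pi/7))*conj(exp(6*I*pi/7)) + 1*(exp(4*I*pi/7))*conj(exp(4*I*pi/7)) + 1*(exp(2*I*pi/7))*conj(exp(2*I*pi/7))]
      = (1/7)[(1) + (1) + (1) + (1) + (1) + (1) + (1)] = 7/7 = 1
(Exp terms are combined using exp(i*s)*conj(exp(i*t)) = exp(i*(s-t)), and sums of them are collapsed using the identity that for every m > 1 the m distinct m-th roots of unity sum to 0, e.g. 1 + exp(2*I*pi/3) + exp(-2*I*pi/3) = 0.)
Hence the multiplicities are chi_6: 1. Dimension check: dim(chi_5)*dim(chi_1) = 1*1 = 1 and sum (mult * dim) = 1*1 = 1.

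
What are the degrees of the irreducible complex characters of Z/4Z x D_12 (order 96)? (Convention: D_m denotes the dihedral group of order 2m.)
Dimensions: 1, 1, 1, 1, 1, 1, 1, 1, 1, 1, 1, 1, 1, 1, 1, 1, 2, 2, 2, 2, 2, 2, 2, 2, 2, 2, 2, 2, 2, 2, 2, 2, 2, 2, 2, 2

Working: There are 36 irreducibles (= number of conjugacy classes). Their dimensions d_i satisfy sum d_i^2 = |G| = 96: 1 + 1 + 1 + 1 + 1 + 1 + 1 + 1 + 1 + 1 + 1 + 1 + 1 + 1 + 1 + 1 + 4 + 4 + 4 + 4 + 4 + 4 + 4 + 4 + 4 + 4 + 4 + 4 + 4 + 4 + 4 + 4 + 4 + 4 + 4 + 4 = 96. (For the product with Z/4Z: each of the 4 1-dim characters of Z/4Z tensors with each irrep of D_12, giving 4 copies of each D_12-dimension.)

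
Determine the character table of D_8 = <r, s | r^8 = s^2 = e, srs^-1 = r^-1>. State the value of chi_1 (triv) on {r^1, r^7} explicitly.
Conjugacy classes: {e} of size 1, {r^4} of size 1, {r^1, r^7} of size 2, {r^2, r^6} of size 2, {r^3, r^5} of size 2, {s, sr^2, ...} of size 4, {sr, sr^3, ...} of size 4.
Character table:
  irrep \ class              {e} (size 1)  {r^4} (size 1)  {r^1, r^7} (size 2)  {r^2, r^6} (size 2)  {r^3, r^5} (size 2)  {s, sr^2, ...} (size 4)  {sr, sr^3, ...} (size 4)
  chi_1 (triv)               1             1               1                    1                    1                    1                        1                       
  chi_2 (sign: r->1, s->-1)  1             1               1                    1                    1                    -1                       -1                      
  chi_3 (r->-1, s->1)        1             1               -1                   1                    -1                   1                        -1                      
  chi_4 (r->-1, s->-1)       1             1               -1                   1                    -1                   -1                       1                       
  chi_5 (2d, j=1)            2             -2              sqrt(2)              0                    -sqrt(2)             0                        0                       
  chi_6 (2d, j=2)            2             2               0                    -2                   0                    0                        0                       
  chi_7 (2d, j=3)            2             -2              -sqrt(2)             0                    sqrt(2)              0                        0                       

Spot check: chi_1 (triv) on {r^1, r^7} = 1.

Solution. D_8 has order 2*8 = 16 with 7 conjugacy classes, hence 7 irreducibles. Sum of squared dims 1 + 1 + 1 + 1 + 4 + 4 + 4 = 16 = |G|. Linear characters come from the abelianisation; the 2-dimensional irreps have character r^k -> 2*cos(2*pi*j*k/8), reflections -> 0.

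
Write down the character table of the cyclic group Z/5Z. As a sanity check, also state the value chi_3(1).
Character table of Z/5Z (irreps indexed chi_0,...,chi_4 with chi_k(m) = zeta_5^(k*m), zeta_5 = exp(2*pi*i/5)):
  irrep \ class  {0} (size 1)  {1} (size 1)    {2} (size 1)    {3} (size 1)    {4} (size 1)  
  chi_0          1             1               1               1               1             
  chi_1          1             exp(2*I*pi/5)   exp(4*I*pi/5)   exp(-4*I*pi/5)  exp(-2*I*pi/5)
  chi_2          1             exp(4*I*pi/5)   exp(-2*I*pi/5)  exp(2*I*pi/5)   exp(-4*I*pi/5)
  chi_3          1             exp(-4*I*pi/5)  exp(2*I*pi/5)   exp(-2*I*pi/5)  exp(4*I*pi/5) 
  chi_4          1             exp(-2*I*pi/5)  exp(-4*I*pi/5)  exp(4*I*pi/5)   exp(2*I*pi/5) 

Spot check: chi_3(1) = zeta_5^(3*1) = zeta_5^3 = exp(-4*I*pi/5).

Why: Z/5Z is abelian, so all 5 irreducible complex representations are 1-dimensional. They are given by chi_k(m) = zeta_5^(k*m) for k = 0,...,4. Row orthogonality: sum_m chi_k(m) conj(chi_l(m)) = 5 * [k = l].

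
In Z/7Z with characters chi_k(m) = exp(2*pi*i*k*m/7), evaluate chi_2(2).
chi_2(2) = zeta_7^4 = exp(-6*I*pi/7)

Proof sketch: chi_2(2) = zeta_7^(2*2) = zeta_7^4. Since zeta_7^7 = 1, this equals zeta_7^4 = exp(2*pi*i*4/7) = exp(-6*I*pi/7).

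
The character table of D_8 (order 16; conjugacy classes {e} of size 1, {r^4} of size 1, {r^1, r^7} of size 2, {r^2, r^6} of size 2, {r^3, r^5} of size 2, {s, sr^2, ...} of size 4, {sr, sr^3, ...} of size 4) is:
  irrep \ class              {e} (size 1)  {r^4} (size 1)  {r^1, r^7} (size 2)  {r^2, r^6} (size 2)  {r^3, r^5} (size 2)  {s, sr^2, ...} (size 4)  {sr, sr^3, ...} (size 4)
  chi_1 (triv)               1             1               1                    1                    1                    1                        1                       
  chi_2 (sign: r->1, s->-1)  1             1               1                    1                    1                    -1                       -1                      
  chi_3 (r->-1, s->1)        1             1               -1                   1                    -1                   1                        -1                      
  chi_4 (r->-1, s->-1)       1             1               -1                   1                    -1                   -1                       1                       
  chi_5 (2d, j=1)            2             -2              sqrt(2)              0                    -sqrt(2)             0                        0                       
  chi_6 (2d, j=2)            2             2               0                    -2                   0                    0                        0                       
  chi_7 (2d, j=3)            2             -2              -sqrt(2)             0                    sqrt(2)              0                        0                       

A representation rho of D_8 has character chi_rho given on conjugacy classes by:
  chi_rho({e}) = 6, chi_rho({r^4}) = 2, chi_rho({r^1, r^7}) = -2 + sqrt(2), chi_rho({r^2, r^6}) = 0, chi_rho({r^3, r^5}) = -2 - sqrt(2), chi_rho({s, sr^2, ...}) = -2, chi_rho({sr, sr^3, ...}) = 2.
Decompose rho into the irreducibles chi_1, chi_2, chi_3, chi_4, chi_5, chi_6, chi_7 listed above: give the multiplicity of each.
Multiplicities: chi_1: 0, chi_2: 0, chi_3: 0, chi_4: 2, chi_5: 1, chi_6: 1, chi_7: 0.

Working: Use <chi_rho, chi> = (1/|G|) sum_C |C| * chi_rho(C) * conj(chi(C)) with |G| = 16 for each irreducible chi in the table:
  <chi_rho, chi_1> = (1/16)[1*(6)*conj(1) + 1*(2)*conj(1) + 2*(-2 + sqrt(2))*conj(1) + 2*(0)*conj(1) + 2*(-2 - sqrt(2))*conj(1) + 4*(-2)*conj(1) + 4*(2)*conj(1)]
      = (1/16)[(6) + (2) + (-4 + 2*sqrt(2)) + (0) + (-4 - 2*sqrt(2)) + (-8) + (8)] = 0/16 = 0
  <chi_rho, chi_2> = (1/16)[1*(6)*conj(1) + 1*(2)*conj(1) + 2*(-2 + sqrt(2))*conj(1) + 2*(0)*conj(1) + 2*(-2 - sqrt(2))*conj(1) + 4*(-2)*conj(-1) + 4*(2)*conj(-1)]
      = (1/16)[(6) + (2) + (-4 + 2*sqrt(2)) + (0) + (-4 - 2*sqrt(2)) + (8) + (-8)] = 0/16 = 0
  <chi_rho, chi_3> = (1/16)[1*(6)*conj(1) + 1*(2)*conj(1) + 2*(-2 + sqrt(2))*conj(-1) + 2*(0)*conj(1) + 2*(-2 - sqrt(2))*conj(-1) + 4*(-2)*conj(1) + 4*(2)*conj(-1)]
      = (1/16)[(6) + (2) + (4 - 2*sqrt(2)) + (0) + (2*sqrt(2) + 4) + (-8) + (-8)] = 0/16 = 0
  <chi_rho, chi_4> = (1/16)[1*(6)*conj(1) + 1*(2)*conj(1) + 2*(-2 + sqrt(2))*conj(-1) + 2*(0)*conj(1) + 2*(-2 - sqrt(2))*conj(-1) + 4*(-2)*conj(-1) + 4*(2)*conj(1)]
      = (1/16)[(6) + (2) + (4 - 2*sqrt(2)) + (0) + (2*sqrt(2) + 4) + (8) + (8)] = 32/16 = 2
  <chi_rho, chi_5> = (1/16)[1*(6)*conj(2) + 1*(2)*conj(-2) + 2*(-2 + sqrt(2))*conj(sqrt(2)) + 2*(0)*conj(0) + 2*(-2 - sqrt(2))*conj(-sqrt(2)) + 4*(-2)*conj(0) + 4*(2)*conj(0)]
      = (1/16)[(12) + (-4) + (4 - 4*sqrt(2)) + (0) + (4 + 4*sqrt(2)) + (0) + (0)] = 16/16 = 1
  <chi_rho, chi_6> = (1/16)[1*(6)*conj(2) + 1*(2)*conj(2) + 2*(-2 + sqrt(2))*conj(0) + 2*(0)*conj(-2) + 2*(-2 - sqrt(2))*conj(0) + 4*(-2)*conj(0) + 4*(2)*conj(0)]
      = (1/16)[(12) + (4) + (0) + (0) + (0) + (0) + (0)] = 16/16 = 1
  <chi_rho, chi_7> = (1/16)[1*(6)*conj(2) + 1*(2)*conj(-2) + 2*(-2 + sqrt(2))*conj(-sqrt(2)) + 2*(0)*conj(0) + 2*(-2 - sqrt(2))*conj(sqrt(2)) + 4*(-2)*conj(0) + 4*(2)*conj(0)]
      = (1/16)[(12) + (-4) + (-4 + 4*sqrt(2)) + (0) + (-4*sqrt(2) - 4) + (0) + (0)] = 0/16 = 0
Dimension check: dim(rho) = sum (mult * dim) = 0*1 + 0*1 + 0*1 + 2*1 + 1*2 + 1*2 + 0*2 = 6 = chi_rho(e) = 6.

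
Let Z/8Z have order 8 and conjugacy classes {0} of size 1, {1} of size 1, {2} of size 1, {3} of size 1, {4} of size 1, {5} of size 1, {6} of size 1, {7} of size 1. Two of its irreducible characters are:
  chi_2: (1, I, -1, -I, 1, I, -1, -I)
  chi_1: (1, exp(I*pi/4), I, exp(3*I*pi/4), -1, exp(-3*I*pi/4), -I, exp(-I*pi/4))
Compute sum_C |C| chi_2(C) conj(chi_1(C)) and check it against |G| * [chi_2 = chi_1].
Sum = 0; so <chi_2, chi_1> = 0 (distinct irreducibles are orthogonal).

Justification: Compute term by term over conjugacy classes (|C| * chi_2(C) * conj(chi_1(C))):
  1*(1)*conj(1) + 1*(I)*conj(exp(I*pi/4)) + 1*(-1)*conj(I) + 1*(-I)*conj(exp(3*I*pi/4)) + 1*(1)*conj(-1) + 1*(I)*conj(exp(-3*I*pi/4)) + 1*(-1)*conj(-I) + 1*(-I)*conj(exp(-I*pi/4))
  = (1) + (exp(I*pi/4)) + (I) + (-exp(-I*pi/4)) + (-1) + (exp(-3*I*pi/4)) + (-I) + (-exp(3*I*pi/4))
  = 0.
(Exp terms are combined using exp(i*s)*conj(exp(i*t)) = exp(i*(s-t)), and sums of them are collapsed using the identity that for every m > 1 the m distinct m-th roots of unity sum to 0, e.g. 1 + exp(2*I*pi/3) + exp(-2*I*pi/3) = 0.)
Dividing by |G| = 8 gives 0/8 = 0, matching the row-orthogonality relation <chi_2, chi_1> = [chi_2 = chi_1].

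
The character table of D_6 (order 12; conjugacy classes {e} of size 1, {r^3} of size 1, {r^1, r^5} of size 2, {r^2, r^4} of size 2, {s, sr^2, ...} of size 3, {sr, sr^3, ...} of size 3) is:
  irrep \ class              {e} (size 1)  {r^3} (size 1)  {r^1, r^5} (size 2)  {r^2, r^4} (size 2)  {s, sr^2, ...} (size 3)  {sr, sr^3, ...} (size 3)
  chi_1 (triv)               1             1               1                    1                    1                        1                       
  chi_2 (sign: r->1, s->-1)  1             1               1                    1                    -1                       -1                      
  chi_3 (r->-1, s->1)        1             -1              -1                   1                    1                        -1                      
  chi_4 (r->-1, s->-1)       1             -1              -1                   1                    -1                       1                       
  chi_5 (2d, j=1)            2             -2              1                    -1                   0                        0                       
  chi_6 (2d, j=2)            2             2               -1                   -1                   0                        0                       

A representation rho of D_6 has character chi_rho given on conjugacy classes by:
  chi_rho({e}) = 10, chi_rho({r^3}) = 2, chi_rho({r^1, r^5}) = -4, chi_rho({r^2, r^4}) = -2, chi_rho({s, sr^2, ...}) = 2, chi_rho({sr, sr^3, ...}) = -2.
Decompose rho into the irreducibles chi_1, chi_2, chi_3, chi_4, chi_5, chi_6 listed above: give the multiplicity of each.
Multiplicities: chi_1: 0, chi_2: 0, chi_3: 2, chi_4: 0, chi_5: 1, chi_6: 3.

Argument: Use <chi_rho, chi> = (1/|G|) sum_C |C| * chi_rho(C) * conj(chi(C)) with |G| = 12 for each irreducible chi in the table:
  <chi_rho, chi_1> = (1/12)[1*(10)*conj(1) + 1*(2)*conj(1) + 2*(-4)*conj(1) + 2*(-2)*conj(1) + 3*(2)*conj(1) + 3*(-2)*conj(1)]
      = (1/12)[(10) + (2) + (-8) + (-4) + (6) + (-6)] = 0/12 = 0
  <chi_rho, chi_2> = (1/12)[1*(10)*conj(1) + 1*(2)*conj(1) + 2*(-4)*conj(1) + 2*(-2)*conj(1) + 3*(2)*conj(-1) + 3*(-2)*conj(-1)]
      = (1/12)[(10) + (2) + (-8) + (-4) + (-6) + (6)] = 0/12 = 0
  <chi_rho, chi_3> = (1/12)[1*(10)*conj(1) + 1*(2)*conj(-1) + 2*(-4)*conj(-1) + 2*(-2)*conj(1) + 3*(2)*conj(1) + 3*(-2)*conj(-1)]
      = (1/12)[(10) + (-2) + (8) + (-4) + (6) + (6)] = 24/12 = 2
  <chi_rho, chi_4> = (1/12)[1*(10)*conj(1) + 1*(2)*conj(-1) + 2*(-4)*conj(-1) + 2*(-2)*conj(1) + 3*(2)*conj(-1) + 3*(-2)*conj(1)]
      = (1/12)[(10) + (-2) + (8) + (-4) + (-6) + (-6)] = 0/12 = 0
  <chi_rho, chi_5> = (1/12)[1*(10)*conj(2) + 1*(2)*conj(-2) + 2*(-4)*conj(1) + 2*(-2)*conj(-1) + 3*(2)*conj(0) + 3*(-2)*conj(0)]
      = (1/12)[(20) + (-4) + (-8) + (4) + (0) + (0)] = 12/12 = 1
  <chi_rho, chi_6> = (1/12)[1*(10)*conj(2) + 1*(2)*conj(2) + 2*(-4)*conj(-1) + 2*(-2)*conj(-1) + 3*(2)*conj(0) + 3*(-2)*conj(0)]
      = (1/12)[(20) + (4) + (8) + (4) + (0) + (0)] = 36/12 = 3
Dimension check: dim(rho) = sum (mult * dim) = 0*1 + 0*1 + 2*1 + 0*1 + 1*2 + 3*2 = 10 = chi_rho(e) = 10.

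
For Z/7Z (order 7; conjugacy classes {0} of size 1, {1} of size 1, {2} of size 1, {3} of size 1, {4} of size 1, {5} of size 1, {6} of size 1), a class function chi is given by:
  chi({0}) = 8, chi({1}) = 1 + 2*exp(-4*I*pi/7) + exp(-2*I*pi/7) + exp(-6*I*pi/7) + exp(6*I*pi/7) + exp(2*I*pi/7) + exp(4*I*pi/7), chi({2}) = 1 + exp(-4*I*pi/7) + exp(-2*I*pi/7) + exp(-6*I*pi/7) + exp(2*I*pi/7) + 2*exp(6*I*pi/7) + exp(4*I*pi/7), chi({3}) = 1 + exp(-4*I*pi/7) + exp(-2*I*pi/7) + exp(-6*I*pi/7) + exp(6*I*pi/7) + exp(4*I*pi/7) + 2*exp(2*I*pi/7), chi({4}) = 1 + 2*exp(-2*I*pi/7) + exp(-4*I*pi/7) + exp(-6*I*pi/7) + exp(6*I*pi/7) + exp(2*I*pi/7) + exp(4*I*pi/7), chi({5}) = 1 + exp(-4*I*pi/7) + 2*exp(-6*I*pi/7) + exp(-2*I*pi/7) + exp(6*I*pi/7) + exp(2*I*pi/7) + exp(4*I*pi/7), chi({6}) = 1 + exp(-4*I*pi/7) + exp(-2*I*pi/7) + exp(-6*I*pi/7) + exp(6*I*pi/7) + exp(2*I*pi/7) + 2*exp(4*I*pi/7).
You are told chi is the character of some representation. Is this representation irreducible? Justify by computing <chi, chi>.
Not irreducible (reducible): <chi, chi> = 10 > 1.

<chi, chi> = (1/|G|) sum_C |C| * |chi(C)|^2 = (1/7)[1*|8|^2 + 1*|1 + 2*exp(-4*I*pi/7) + exp(-2*I*pi/7) + exp(-6*I*pi/7) + exp(6*I*pi/7) + exp(2*I*pi/7) + exp(4*I*pi/7)|^2 + 1*|1 + exp(-4*I*pi/7) + exp(-2*I*pi/7) + exp(-6*I*pi/7) + exp(2*I*pi/7) + 2*exp(6*I*pi/7) + exp(4*I*pi/7)|^2 + 1*|1 + exp(-4*I*pi/7) + exp(-2*I*pi/7) + exp(-6*I*pi/7) + exp(6*I*pi/7) + exp(4*I*pi/7) + 2*exp(2*I*pi/7)|^2 + 1*|1 + 2*exp(-2*I*pi/7) + exp(-4*I*pi/7) + exp(-6*I*pi/7) + exp(6*I*pi/7) + exp(2*I*pi/7) + exp(4*I*pi/7)|^2 + 1*|1 + exp(-4*I*pi/7) + 2*exp(-6*I*pi/7) + exp(-2*I*pi/7) + exp(6*I*pi/7) + exp(2*I*pi/7) + exp(4*I*pi/7)|^2 + 1*|1 + exp(-4*I*pi/7) + exp(-2*I*pi/7) + exp(-6*I*pi/7) + exp(6*I*pi/7) + exp(2*I*pi/7) + 2*exp(4*I*pi/7)|^2]
  = (1/7)[(64) + (1) + (1) + (1) + (1) + (1) + (1)] = 70/7 = 10.
(Exp terms are combined using exp(i*s)*conj(exp(i*t)) = exp(i*(s-t)), and sums of them are collapsed using the identity that for every m > 1 the m distinct m-th roots of unity sum to 0, e.g. 1 + exp(2*I*pi/3) + exp(-2*I*pi/3) = 0.)
A character is irreducible iff <chi, chi> = 1, so this representation is reducible.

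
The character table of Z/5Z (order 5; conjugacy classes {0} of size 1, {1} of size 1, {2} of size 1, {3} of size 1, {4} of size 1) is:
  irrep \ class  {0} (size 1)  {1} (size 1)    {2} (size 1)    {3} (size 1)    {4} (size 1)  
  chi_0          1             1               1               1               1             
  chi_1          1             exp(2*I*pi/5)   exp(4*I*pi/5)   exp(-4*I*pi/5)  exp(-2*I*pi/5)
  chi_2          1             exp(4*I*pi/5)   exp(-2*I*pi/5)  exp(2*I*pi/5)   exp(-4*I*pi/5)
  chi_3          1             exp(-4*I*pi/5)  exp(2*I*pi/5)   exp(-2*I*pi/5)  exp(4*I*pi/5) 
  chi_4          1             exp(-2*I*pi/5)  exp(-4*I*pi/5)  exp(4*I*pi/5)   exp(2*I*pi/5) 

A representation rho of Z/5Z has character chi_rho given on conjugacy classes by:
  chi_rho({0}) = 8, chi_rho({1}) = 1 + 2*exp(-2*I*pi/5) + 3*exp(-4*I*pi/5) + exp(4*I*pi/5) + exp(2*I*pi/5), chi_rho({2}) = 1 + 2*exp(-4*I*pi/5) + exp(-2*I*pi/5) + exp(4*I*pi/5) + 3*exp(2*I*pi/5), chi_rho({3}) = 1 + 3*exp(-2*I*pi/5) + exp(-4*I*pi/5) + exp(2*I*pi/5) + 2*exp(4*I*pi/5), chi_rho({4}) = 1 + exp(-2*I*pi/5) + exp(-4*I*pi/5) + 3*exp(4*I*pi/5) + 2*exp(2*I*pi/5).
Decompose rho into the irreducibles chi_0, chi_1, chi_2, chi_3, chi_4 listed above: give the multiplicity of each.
Multiplicities: chi_0: 1, chi_1: 1, chi_2: 1, chi_3: 3, chi_4: 2.

Proof sketch: Use <chi_rho, chi> = (1/|G|) sum_C |C| * chi_rho(C) * conj(chi(C)) with |G| = 5 for each irreducible chi in the table:
  <chi_rho, chi_0> = (1/5)[1*(8)*conj(1) + 1*(1 + 2*exp(-2*I*pi/5) + 3*exp(-4*I*pi/5) + exp(4*I*pi/5) + exp(2*I*pi/5))*conj(1) + 1*(1 + 2*exp(-4*I*pi/5) + exp(-2*I*pi/5) + exp(4*I*pi/5) + 3*exp(2*I*pi/5))*conj(1) + 1*(1 + 3*exp(-2*I*pi/5) + exp(-4*I*pi/5) + exp(2*I*pi/5) + 2*exp(4*I*pi/5))*conj(1) + 1*(1 + exp(-2*I*pi/5) + exp(-4*I*pi/5) + 3*exp(4*I*pi/5) + 2*exp(2*I*pi/5))*conj(1)]
      = (1/5)[(8) + (1 + 2*exp(-2*I*pi/5) + 3*exp(-4*I*pi/5) + exp(4*I*pi/5) + exp(2*I*pi/5)) + (1 + 2*exp(-4*I*pi/5) + exp(-2*I*pi/5) + exp(4*I*pi/5) + 3*exp(2*I*pi/5)) + (1 + 3*exp(-2*I*pi/5) + exp(-4*I*pi/5) + exp(2*I*pi/5) + 2*exp(4*I*pi/5)) + (1 + exp(-2*I*pi/5) + exp(-4*I*pi/5) + 3*exp(4*I*pi/5) + 2*exp(2*I*pi/5))] = 5/5 = 1
  <chi_rho, chi_1> = (1/5)[1*(8)*conj(1) + 1*(1 + 2*exp(-2*I*pi/5) + 3*exp(-4*I*pi/5) + exp(4*I*pi/5) + exp(2*I*pi/5))*conj(exp(2*I*pi/5)) + 1*(1 + 2*exp(-4*I*pi/5) + exp(-2*I*pi/5) + exp(4*I*pi/5) + 3*exp(2*I*pi/5))*conj(exp(4*I*pi/5)) + 1*(1 + 3*exp(-2*I*pi/5) + exp(-4*I*pi/5) + exp(2*I*pi/5) + 2*exp(4*I*pi/5))*conj(exp(-4*I*pi/5)) + 1*(1 + exp(-2*I*pi/5) + exp(-4*I*pi/5) + 3*exp(4*I*pi/5) + 2*exp(2*I*pi/5))*conj(exp(-2*I*pi/5))]
      = (1/5)[(8) + (1 + 2*exp(-4*I*pi/5) + exp(-2*I*pi/5) + exp(2*I*pi/5) + 3*exp(4*I*pi/5)) + (1 + 3*exp(-2*I*pi/5) + exp(-4*I*pi/5) + exp(4*I*pi/5) + 2*exp(2*I*pi/5)) + (1 + 2*exp(-2*I*pi/5) + exp(-4*I*pi/5) + exp(4*I*pi/5) + 3*exp(2*I*pi/5)) + (1 + 3*exp(-4*I*pi/5) + exp(-2*I*pi/5) + exp(2*I*pi/5) + 2*exp(4*I*pi/5))] = 5/5 = 1
  <chi_rho, chi_2> = (1/5)[1*(8)*conj(1) + 1*(1 + 2*exp(-2*I*pi/5) + 3*exp(-4*I*pi/5) + exp(4*I*pi/5) + exp(2*I*pi/5))*conj(exp(4*I*pi/5)) + 1*(1 + 2*exp(-4*I*pi/5) + exp(-2*I*pi/5) + exp(4*I*pi/5) + 3*exp(2*I*pi/5))*conj(exp(-2*I*pi/5)) + 1*(1 + 3*exp(-2*I*pi/5) + exp(-4*I*pi/5) + exp(2*I*pi/5) + 2*exp(4*I*pi/5))*conj(exp(2*I*pi/5)) + 1*(1 + exp(-2*I*pi/5) + exp(-4*I*pi/5) + 3*exp(4*I*pi/5) + 2*exp(2*I*pi/5))*conj(exp(-4*I*pi/5))]
      = (1/5)[(8) + (1 + exp(-2*I*pi/5) + exp(-4*I*pi/5) + 2*exp(4*I*pi/5) + 3*exp(2*I*pi/5)) + (1 + 2*exp(-2*I*pi/5) + exp(-4*I*pi/5) + exp(2*I*pi/5) + 3*exp(4*I*pi/5)) + (1 + 3*exp(-4*I*pi/5) + exp(-2*I*pi/5) + exp(4*I*pi/5) + 2*exp(2*I*pi/5)) + (1 + 3*exp(-2*I*pi/5) + 2*exp(-4*I*pi/5) + exp(4*I*pi/5) + exp(2*I*pi/5))] = 5/5 = 1
  <chi_rho, chi_3> = (1/5)[1*(8)*conj(1) + 1*(1 + 2*exp(-2*I*pi/5) + 3*exp(-4*I*pi/5) + exp(4*I*pi/5) + exp(2*I*pi/5))*conj(exp(-4*I*pi/5)) + 1*(1 + 2*exp(-4*I*pi/5) + exp(-2*I*pi/5) + exp(4*I*pi/5) + 3*exp(2*I*pi/5))*conj(exp(2*I*pi/5)) + 1*(1 + 3*exp(-2*I*pi/5) + exp(-4*I*pi/5) + exp(2*I*pi/5) + 2*exp(4*I*pi/5))*conj(exp(-2*I*pi/5)) + 1*(1 + exp(-2*I*pi/5) + exp(-4*I*pi/5) + 3*exp(4*I*pi/5) + 2*exp(2*I*pi/5))*conj(exp(4*I*pi/5))]
      = (1/5)[(8) + (3 + exp(-2*I*pi/5) + exp(-4*I*pi/5) + exp(4*I*pi/5) + 2*exp(2*I*pi/5)) + (3 + exp(-2*I*pi/5) + exp(-4*I*pi/5) + exp(2*I*pi/5) + 2*exp(4*I*pi/5)) + (3 + 2*exp(-4*I*pi/5) + exp(-2*I*pi/5) + exp(4*I*pi/5) + exp(2*I*pi/5)) + (3 + 2*exp(-2*I*pi/5) + exp(-4*I*pi/5) + exp(4*I*pi/5) + exp(2*I*pi/5))] = 15/5 = 3
  <chi_rho, chi_4> = (1/5)[1*(8)*conj(1) + 1*(1 + 2*exp(-2*I*pi/5) + 3*exp(-4*I*pi/5) + exp(4*I*pi/5) + exp(2*I*pi/5))*conj(exp(-2*I*pi/5)) + 1*(1 + 2*exp(-4*I*pi/5) + exp(-2*I*pi/5) + exp(4*I*pi/5) + 3*exp(2*I*pi/5))*conj(exp(-4*I*pi/5)) + 1*(1 + 3*exp(-2*I*pi/5) + exp(-4*I*pi/5) + exp(2*I*pi/5) + 2*exp(4*I*pi/5))*conj(exp(4*I*pi/5)) + 1*(1 + exp(-2*I*pi/5) + exp(-4*I*pi/5) + 3*exp(4*I*pi/5) + 2*exp(2*I*pi/5))*conj(exp(2*I*pi/5))]
      = (1/5)[(8) + (2 + 3*exp(-2*I*pi/5) + exp(-4*I*pi/5) + exp(4*I*pi/5) + exp(2*I*pi/5)) + (2 + 3*exp(-4*I*pi/5) + exp(-2*I*pi/5) + exp(4*I*pi/5) + exp(2*I*pi/5)) + (2 + exp(-2*I*pi/5) + exp(-4*I*pi/5) + exp(2*I*pi/5) + 3*exp(4*I*pi/5)) + (2 + exp(-2*I*pi/5) + exp(-4*I*pi/5) + exp(4*I*pi/5) + 3*exp(2*I*pi/5))] = 10/5 = 2
(Exp terms are combined using exp(i*s)*conj(exp(i*t)) = exp(i*(s-t)), and sums of them are collapsed using the identity that for every m > 1 the m distinct m-th roots of unity sum to 0, e.g. 1 + exp(2*I*pi/3) + exp(-2*I*pi/3) = 0.)
Dimension check: dim(rho) = sum (mult * dim) = 1*1 + 1*1 + 1*1 + 3*1 + 2*1 = 8 = chi_rho(e) = 8.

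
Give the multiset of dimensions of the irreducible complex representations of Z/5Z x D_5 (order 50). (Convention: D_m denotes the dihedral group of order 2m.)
Dimensions: 1, 1, 1, 1, 1, 1, 1, 1, 1, 1, 2, 2, 2, 2, 2, 2, 2, 2, 2, 2

Justification: There are 20 irreducibles (= number of conjugacy classes). Their dimensions d_i satisfy sum d_i^2 = |G| = 50: 1 + 1 + 1 + 1 + 1 + 1 + 1 + 1 + 1 + 1 + 4 + 4 + 4 + 4 + 4 + 4 + 4 + 4 + 4 + 4 = 50. (For the product with Z/5Z: each of the 5 1-dim characters of Z/5Z tensors with each irrep of D_5, giving 5 copies of each D_5-dimension.)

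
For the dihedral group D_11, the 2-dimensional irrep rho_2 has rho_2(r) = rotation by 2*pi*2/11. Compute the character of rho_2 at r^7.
chi_{rho_2}(r^7) = 2*cos(2*pi*2*7/11) = -2*cos(5*pi/11)

Proof sketch: rho_2(r^7) is rotation by angle 2*pi*2*7/11, whose trace is 2*cos(2*pi*2*7/11) = -2*cos(5*pi/11).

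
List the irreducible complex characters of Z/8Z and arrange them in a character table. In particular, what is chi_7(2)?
Character table of Z/8Z (irreps indexed chi_0,...,chi_7 with chi_k(m) = zeta_8^(k*m), zeta_8 = exp(2*pi*i/8)):
  irrep \ class  {0} (size 1)  {1} (size 1)    {2} (size 1)  {3} (size 1)    {4} (size 1)  {5} (size 1)    {6} (size 1)  {7} (size 1)  
  chi_0          1             1               1             1               1             1               1             1             
  chi_1          1             exp(I*pi/4)     I             exp(3*I*pi/4)   -1            exp(-3*I*pi/4)  -I            exp(-I*pi/4)  
  chi_2          1             I               -1            -I              1             I               -1            -I            
  chi_3          1             exp(3*I*pi/4)   -I            exp(I*pi/4)     -1            exp(-I*pi/4)    I             exp(-3*I*pi/4)
  chi_4          1             -1              1             -1              1             -1              1             -1            
  chi_5          1             exp(-3*I*pi/4)  I             exp(-I*pi/4)    -1            exp(I*pi/4)     -I            exp(3*I*pi/4) 
  chi_6          1             -I              -1            I               1             -I              -1            I             
  chi_7          1             exp(-I*pi/4)    -I            exp(-3*I*pi/4)  -1            exp(3*I*pi/4)   I             exp(I*pi/4)   

Spot check: chi_7(2) = zeta_8^(7*2) = zeta_8^14 = -I.

Justification: Z/8Z is abelian, so all 8 irreducible complex representations are 1-dimensional. They are given by chi_k(m) = zeta_8^(k*m) for k = 0,...,7. Row orthogonality: sum_m chi_k(m) conj(chi_l(m)) = 8 * [k = l].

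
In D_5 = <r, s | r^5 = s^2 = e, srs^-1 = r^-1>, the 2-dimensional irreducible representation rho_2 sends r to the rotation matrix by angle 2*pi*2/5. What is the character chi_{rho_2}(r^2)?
chi_{rho_2}(r^2) = 2*cos(2*pi*2*2/5) = -1/2 + sqrt(5)/2

Justification: rho_2(r^2) is rotation by angle 2*pi*2*2/5, whose trace is 2*cos(2*pi*2*2/5) = -1/2 + sqrt(5)/2.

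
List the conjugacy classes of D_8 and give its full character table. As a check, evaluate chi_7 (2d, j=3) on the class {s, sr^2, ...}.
Conjugacy classes: {e} of size 1, {r^4} of size 1, {r^1, r^7} of size 2, {r^2, r^6} of size 2, {r^3, r^5} of size 2, {s, sr^2, ...} of size 4, {sr, sr^3, ...} of size 4.
Character table:
  irrep \ class              {e} (size 1)  {r^4} (size 1)  {r^1, r^7} (size 2)  {r^2, r^6} (size 2)  {r^3, r^5} (size 2)  {s, sr^2, ...} (size 4)  {sr, sr^3, ...} (size 4)
  chi_1 (triv)               1             1               1                    1                    1                    1                        1                       
  chi_2 (sign: r->1, s->-1)  1             1               1                    1                    1                    -1                       -1                      
  chi_3 (r->-1, s->1)        1             1               -1                   1                    -1                   1                        -1                      
  chi_4 (r->-1, s->-1)       1             1               -1                   1                    -1                   -1                       1                       
  chi_5 (2d, j=1)            2             -2              sqrt(2)              0                    -sqrt(2)             0                        0                       
  chi_6 (2d, j=2)            2             2               0                    -2                   0                    0                        0                       
  chi_7 (2d, j=3)            2             -2              -sqrt(2)             0                    sqrt(2)              0                        0                       

Spot check: chi_7 (2d, j=3) on {s, sr^2, ...} = 0.

Working: D_8 has order 2*8 = 16 with 7 conjugacy classes, hence 7 irreducibles. Sum of squared dims 1 + 1 + 1 + 1 + 4 + 4 + 4 = 16 = |G|. Linear characters come from the abelianisation; the 2-dimensional irreps have character r^k -> 2*cos(2*pi*j*k/8), reflections -> 0.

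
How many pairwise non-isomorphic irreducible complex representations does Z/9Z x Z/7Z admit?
63

Argument: The number of irreducible complex representations of a finite group equals its number of conjugacy classes. Z/9Z x Z/7Z is abelian of order 63, so every element is its own conjugacy class: 63 classes, so Z/9Z x Z/7Z (order 63) has exactly 63 irreducible complex representations.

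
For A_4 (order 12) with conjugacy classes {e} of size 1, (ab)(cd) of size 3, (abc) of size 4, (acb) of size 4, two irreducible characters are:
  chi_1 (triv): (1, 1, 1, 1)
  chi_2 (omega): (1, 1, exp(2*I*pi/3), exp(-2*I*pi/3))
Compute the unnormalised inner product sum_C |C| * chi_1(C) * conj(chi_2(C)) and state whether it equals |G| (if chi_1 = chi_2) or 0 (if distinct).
Sum = 0; so <chi_1, chi_2> = 0 (distinct irreducibles are orthogonal).

Why: Compute term by term over conjugacy classes (|C| * chi_1(C) * conj(chi_2(C))):
  1*(1)*conj(1) + 3*(1)*conj(1) + 4*(1)*conj(exp(2*I*pi/3)) + 4*(1)*conj(exp(-2*I*pi/3))
  = (1) + (3) + (4*exp(-2*I*pi/3)) + (4*exp(2*I*pi/3))
  = 0.
(Exp terms are combined using exp(i*s)*conj(exp(i*t)) = exp(i*(s-t)), and sums of them are collapsed using the identity that for every m > 1 the m distinct m-th roots of unity sum to 0, e.g. 1 + exp(2*I*pi/3) + exp(-2*I*pi/3) = 0.)
Dividing by |G| = 12 gives 0/12 = 0, matching the row-orthogonality relation <chi_1, chi_2> = [chi_1 = chi_2].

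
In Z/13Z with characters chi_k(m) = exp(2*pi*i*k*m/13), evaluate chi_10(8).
chi_10(8) = zeta_13^80 = exp(4*I*pi/13)

Reasoning: chi_10(8) = zeta_13^(10*8) = zeta_13^80. Since zeta_13^13 = 1, this equals zeta_13^2 = exp(2*pi*i*2/13) = exp(4*I*pi/13).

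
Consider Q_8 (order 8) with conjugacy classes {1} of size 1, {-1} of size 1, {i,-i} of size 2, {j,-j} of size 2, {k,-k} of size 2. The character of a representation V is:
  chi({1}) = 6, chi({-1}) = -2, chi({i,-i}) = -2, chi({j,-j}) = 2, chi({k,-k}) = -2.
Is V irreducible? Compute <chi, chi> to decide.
Not irreducible (reducible): <chi, chi> = 8 > 1.

Solution. <chi, chi> = (1/|G|) sum_C |C| * |chi(C)|^2 = (1/8)[1*|6|^2 + 1*|-2|^2 + 2*|-2|^2 + 2*|2|^2 + 2*|-2|^2]
  = (1/8)[(36) + (4) + (8) + (8) + (8)] = 64/8 = 8.
A character is irreducible iff <chi, chi> = 1, so this representation is reducible.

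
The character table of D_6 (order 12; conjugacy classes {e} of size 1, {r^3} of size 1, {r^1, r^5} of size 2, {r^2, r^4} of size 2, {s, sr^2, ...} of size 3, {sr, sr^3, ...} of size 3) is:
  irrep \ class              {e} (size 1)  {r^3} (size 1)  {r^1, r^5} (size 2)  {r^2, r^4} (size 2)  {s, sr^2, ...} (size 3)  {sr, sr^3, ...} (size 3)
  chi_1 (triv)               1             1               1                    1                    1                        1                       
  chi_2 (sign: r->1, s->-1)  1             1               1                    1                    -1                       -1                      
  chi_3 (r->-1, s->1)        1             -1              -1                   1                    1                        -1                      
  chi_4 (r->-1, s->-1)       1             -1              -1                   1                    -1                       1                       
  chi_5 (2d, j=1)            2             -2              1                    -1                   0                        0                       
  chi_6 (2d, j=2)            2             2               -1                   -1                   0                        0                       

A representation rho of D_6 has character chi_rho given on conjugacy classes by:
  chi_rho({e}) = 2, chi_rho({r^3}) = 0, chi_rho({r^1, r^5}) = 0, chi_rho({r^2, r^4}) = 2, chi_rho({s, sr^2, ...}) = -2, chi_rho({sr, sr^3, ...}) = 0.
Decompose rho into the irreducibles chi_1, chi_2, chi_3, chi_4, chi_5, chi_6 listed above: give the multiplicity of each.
Multiplicities: chi_1: 0, chi_2: 1, chi_3: 0, chi_4: 1, chi_5: 0, chi_6: 0.

Reasoning: Use <chi_rho, chi> = (1/|G|) sum_C |C| * chi_rho(C) * conj(chi(C)) with |G| = 12 for each irreducible chi in the table:
  <chi_rho, chi_1> = (1/12)[1*(2)*conj(1) + 1*(0)*conj(1) + 2*(0)*conj(1) + 2*(2)*conj(1) + 3*(-2)*conj(1) + 3*(0)*conj(1)]
      = (1/12)[(2) + (0) + (0) + (4) + (-6) + (0)] = 0/12 = 0
  <chi_rho, chi_2> = (1/12)[1*(2)*conj(1) + 1*(0)*conj(1) + 2*(0)*conj(1) + 2*(2)*conj(1) + 3*(-2)*conj(-1) + 3*(0)*conj(-1)]
      = (1/12)[(2) + (0) + (0) + (4) + (6) + (0)] = 12/12 = 1
  <chi_rho, chi_3> = (1/12)[1*(2)*conj(1) + 1*(0)*conj(-1) + 2*(0)*conj(-1) + 2*(2)*conj(1) + 3*(-2)*conj(1) + 3*(0)*conj(-1)]
      = (1/12)[(2) + (0) + (0) + (4) + (-6) + (0)] = 0/12 = 0
  <chi_rho, chi_4> = (1/12)[1*(2)*conj(1) + 1*(0)*conj(-1) + 2*(0)*conj(-1) + 2*(2)*conj(1) + 3*(-2)*conj(-1) + 3*(0)*conj(1)]
      = (1/12)[(2) + (0) + (0) + (4) + (6) + (0)] = 12/12 = 1
  <chi_rho, chi_5> = (1/12)[1*(2)*conj(2) + 1*(0)*conj(-2) + 2*(0)*conj(1) + 2*(2)*conj(-1) + 3*(-2)*conj(0) + 3*(0)*conj(0)]
      = (1/12)[(4) + (0) + (0) + (-4) + (0) + (0)] = 0/12 = 0
  <chi_rho, chi_6> = (1/12)[1*(2)*conj(2) + 1*(0)*conj(2) + 2*(0)*conj(-1) + 2*(2)*conj(-1) + 3*(-2)*conj(0) + 3*(0)*conj(0)]
      = (1/12)[(4) + (0) + (0) + (-4) + (0) + (0)] = 0/12 = 0
Dimension check: dim(rho) = sum (mult * dim) = 0*1 + 1*1 + 0*1 + 1*1 + 0*2 + 0*2 = 2 = chi_rho(e) = 2.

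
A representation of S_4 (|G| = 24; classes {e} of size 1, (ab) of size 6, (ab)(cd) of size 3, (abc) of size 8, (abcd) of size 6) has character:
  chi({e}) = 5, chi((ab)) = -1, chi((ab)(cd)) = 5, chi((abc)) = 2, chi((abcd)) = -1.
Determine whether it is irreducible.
Not irreducible (reducible): <chi, chi> = 6 > 1.

<chi, chi> = (1/|G|) sum_C |C| * |chi(C)|^2 = (1/24)[1*|5|^2 + 6*|-1|^2 + 3*|5|^2 + 8*|2|^2 + 6*|-1|^2]
  = (1/24)[(25) + (6) + (75) + (32) + (6)] = 144/24 = 6.
A character is irreducible iff <chi, chi> = 1, so this representation is reducible.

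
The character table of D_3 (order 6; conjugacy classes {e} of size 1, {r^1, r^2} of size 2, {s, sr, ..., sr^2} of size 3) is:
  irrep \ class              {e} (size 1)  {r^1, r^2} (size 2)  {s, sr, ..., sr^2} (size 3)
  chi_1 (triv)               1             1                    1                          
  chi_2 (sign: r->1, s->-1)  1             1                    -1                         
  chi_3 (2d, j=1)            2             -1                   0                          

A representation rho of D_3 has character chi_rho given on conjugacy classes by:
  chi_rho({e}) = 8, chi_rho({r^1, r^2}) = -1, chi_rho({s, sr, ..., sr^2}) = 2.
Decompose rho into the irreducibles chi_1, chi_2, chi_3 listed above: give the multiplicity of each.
Multiplicities: chi_1: 2, chi_2: 0, chi_3: 3.

Use <chi_rho, chi> = (1/|G|) sum_C |C| * chi_rho(C) * conj(chi(C)) with |G| = 6 for each irreducible chi in the table:
  <chi_rho, chi_1> = (1/6)[1*(8)*conj(1) + 2*(-1)*conj(1) + 3*(2)*conj(1)]
      = (1/6)[(8) + (-2) + (6)] = 12/6 = 2
  <chi_rho, chi_2> = (1/6)[1*(8)*conj(1) + 2*(-1)*conj(1) + 3*(2)*conj(-1)]
      = (1/6)[(8) + (-2) + (-6)] = 0/6 = 0
  <chi_rho, chi_3> = (1/6)[1*(8)*conj(2) + 2*(-1)*conj(-1) + 3*(2)*conj(0)]
      = (1/6)[(16) + (2) + (0)] = 18/6 = 3
Dimension check: dim(rho) = sum (mult * dim) = 2*1 + 0*1 + 3*2 = 8 = chi_rho(e) = 8.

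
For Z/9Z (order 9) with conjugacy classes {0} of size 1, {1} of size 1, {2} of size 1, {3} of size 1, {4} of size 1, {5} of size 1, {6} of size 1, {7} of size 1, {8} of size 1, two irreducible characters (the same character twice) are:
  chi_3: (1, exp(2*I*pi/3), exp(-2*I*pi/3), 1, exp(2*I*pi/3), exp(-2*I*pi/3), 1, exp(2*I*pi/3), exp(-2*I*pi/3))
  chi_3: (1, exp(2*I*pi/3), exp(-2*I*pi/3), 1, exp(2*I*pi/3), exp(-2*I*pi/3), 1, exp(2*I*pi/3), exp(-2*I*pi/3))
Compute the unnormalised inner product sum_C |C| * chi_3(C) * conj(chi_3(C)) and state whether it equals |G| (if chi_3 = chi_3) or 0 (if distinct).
Sum = 9 = |G| = 9; so <chi_3, chi_3> = 1 (norm-1 confirms irreducibility).

Argument: Compute term by term over conjugacy classes (|C| * chi_3(C) * conj(chi_3(C))):
  1*(1)*conj(1) + 1*(exp(2*I*pi/3))*conj(exp(2*I*pi/3)) + 1*(exp(-2*I*pi/3))*conj(exp(-2*I*pi/3)) + 1*(1)*conj(1) + 1*(exp(2*I*pi/3))*conj(exp(2*I*pi/3)) + 1*(exp(-2*I*pi/3))*conj(exp(-2*I*pi/3)) + 1*(1)*conj(1) + 1*(exp(2*I*pi/3))*conj(exp(2*I*pi/3)) + 1*(exp(-2*I*pi/3))*conj(exp(-2*I*pi/3))
  = (1) + (1) + (1) + (1) + (1) + (1) + (1) + (1) + (1)
  = 9.
(Exp terms are combined using exp(i*s)*conj(exp(i*t)) = exp(i*(s-t)), and sums of them are collapsed using the identity that for every m > 1 the m distinct m-th roots of unity sum to 0, e.g. 1 + exp(2*I*pi/3) + exp(-2*I*pi/3) = 0.)
Dividing by |G| = 9 gives 9/9 = 1, matching the row-orthogonality relation <chi_3, chi_3> = [chi_3 = chi_3].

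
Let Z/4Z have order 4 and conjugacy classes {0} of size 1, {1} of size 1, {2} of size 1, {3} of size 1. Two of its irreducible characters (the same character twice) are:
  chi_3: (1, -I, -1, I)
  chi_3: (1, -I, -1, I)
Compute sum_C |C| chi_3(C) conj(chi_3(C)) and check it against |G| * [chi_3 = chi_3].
Sum = 4 = |G| = 4; so <chi_3, chi_3> = 1 (norm-1 confirms irreducibility).

Compute term by term over conjugacy classes (|C| * chi_3(C) * conj(chi_3(C))):
  1*(1)*conj(1) + 1*(-I)*conj(-I) + 1*(-1)*conj(-1) + 1*(I)*conj(I)
  = (1) + (1) + (1) + (1)
  = 4.
(Exp terms are combined using exp(i*s)*conj(exp(i*t)) = exp(i*(s-t)), and sums of them are collapsed using the identity that for every m > 1 the m distinct m-th roots of unity sum to 0, e.g. 1 + exp(2*I*pi/3) + exp(-2*I*pi/3) = 0.)
Dividing by |G| = 4 gives 4/4 = 1, matching the row-orthogonality relation <chi_3, chi_3> = [chi_3 = chi_3].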